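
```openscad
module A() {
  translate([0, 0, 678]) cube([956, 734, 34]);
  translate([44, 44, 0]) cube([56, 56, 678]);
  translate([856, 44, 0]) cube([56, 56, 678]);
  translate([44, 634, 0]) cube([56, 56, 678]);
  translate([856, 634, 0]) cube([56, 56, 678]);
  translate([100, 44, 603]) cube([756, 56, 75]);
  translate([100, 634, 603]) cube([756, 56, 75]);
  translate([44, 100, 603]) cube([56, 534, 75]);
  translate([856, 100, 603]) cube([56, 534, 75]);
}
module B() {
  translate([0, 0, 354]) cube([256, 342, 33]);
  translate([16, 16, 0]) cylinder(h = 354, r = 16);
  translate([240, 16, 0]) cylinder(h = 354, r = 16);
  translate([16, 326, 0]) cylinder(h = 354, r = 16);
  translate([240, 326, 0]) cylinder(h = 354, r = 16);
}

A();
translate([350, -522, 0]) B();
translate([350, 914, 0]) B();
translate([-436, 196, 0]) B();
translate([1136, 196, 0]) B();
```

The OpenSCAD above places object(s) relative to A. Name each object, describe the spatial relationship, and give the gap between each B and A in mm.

Each stool's nearest face is 180 mm from the table's bounding box.

A is a table. B is a stool. Four stools sit around the table at the −y, +y, −x, +x sides. The gap between each stool and the table is 180 mm.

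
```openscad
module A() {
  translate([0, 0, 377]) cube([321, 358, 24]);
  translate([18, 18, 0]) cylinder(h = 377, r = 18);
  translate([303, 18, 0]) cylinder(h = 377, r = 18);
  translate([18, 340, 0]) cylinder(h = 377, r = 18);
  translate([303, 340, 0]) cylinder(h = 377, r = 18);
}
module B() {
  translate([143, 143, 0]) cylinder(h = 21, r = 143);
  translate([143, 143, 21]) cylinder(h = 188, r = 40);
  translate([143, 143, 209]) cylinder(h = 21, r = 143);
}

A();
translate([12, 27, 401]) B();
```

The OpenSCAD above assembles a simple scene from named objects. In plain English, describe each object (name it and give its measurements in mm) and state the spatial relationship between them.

A is a four-legged stool. The seat is a 321×358×24 mm slab whose top surface is at z = 401 mm; four round legs, each 36 mm in diameter, run from the floor (z = 0) to the underside of the seat, each leg's axis is inset half a diameter from the nearest pair of seat edges (so the leg's bounding box is flush with the corner).

B is a spool: two coaxial disc flanges of radius 143 mm and thickness 21 mm, joined by a core cylinder of radius 40 mm and height 188 mm. The lower flange rests on z = 0 and the three cylinders share a vertical axis.

The spool is on top of the stool.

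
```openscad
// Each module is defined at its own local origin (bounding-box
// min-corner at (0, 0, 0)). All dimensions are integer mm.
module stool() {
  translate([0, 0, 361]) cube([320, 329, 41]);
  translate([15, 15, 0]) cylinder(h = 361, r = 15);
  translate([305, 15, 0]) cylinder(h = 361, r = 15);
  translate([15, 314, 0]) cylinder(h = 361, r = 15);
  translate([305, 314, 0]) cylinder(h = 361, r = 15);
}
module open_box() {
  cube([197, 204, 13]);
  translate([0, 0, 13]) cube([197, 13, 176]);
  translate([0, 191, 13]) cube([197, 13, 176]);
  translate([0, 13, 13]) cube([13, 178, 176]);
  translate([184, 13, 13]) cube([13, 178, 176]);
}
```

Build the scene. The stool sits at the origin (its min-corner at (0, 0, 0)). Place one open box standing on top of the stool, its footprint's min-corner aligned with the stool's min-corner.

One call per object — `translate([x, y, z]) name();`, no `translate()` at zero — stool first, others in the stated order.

stool();
translate([0, 0, 402]) open_box();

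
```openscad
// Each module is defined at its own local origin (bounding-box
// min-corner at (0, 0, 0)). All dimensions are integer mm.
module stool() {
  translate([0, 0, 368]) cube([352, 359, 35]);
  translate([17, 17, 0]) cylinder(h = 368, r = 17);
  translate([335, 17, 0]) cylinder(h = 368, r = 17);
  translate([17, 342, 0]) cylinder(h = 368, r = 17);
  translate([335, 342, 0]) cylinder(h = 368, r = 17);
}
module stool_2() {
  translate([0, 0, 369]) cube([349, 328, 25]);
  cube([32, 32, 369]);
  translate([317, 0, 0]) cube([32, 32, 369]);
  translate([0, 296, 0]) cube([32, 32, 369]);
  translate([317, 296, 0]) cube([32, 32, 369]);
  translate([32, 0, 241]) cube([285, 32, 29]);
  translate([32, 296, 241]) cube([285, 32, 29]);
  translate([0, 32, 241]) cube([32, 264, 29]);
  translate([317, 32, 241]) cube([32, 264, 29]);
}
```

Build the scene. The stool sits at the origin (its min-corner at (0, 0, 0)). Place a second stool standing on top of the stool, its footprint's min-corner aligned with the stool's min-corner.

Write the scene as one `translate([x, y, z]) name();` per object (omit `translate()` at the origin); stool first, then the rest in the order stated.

stool();
translate([0, 0, 403]) stool_2();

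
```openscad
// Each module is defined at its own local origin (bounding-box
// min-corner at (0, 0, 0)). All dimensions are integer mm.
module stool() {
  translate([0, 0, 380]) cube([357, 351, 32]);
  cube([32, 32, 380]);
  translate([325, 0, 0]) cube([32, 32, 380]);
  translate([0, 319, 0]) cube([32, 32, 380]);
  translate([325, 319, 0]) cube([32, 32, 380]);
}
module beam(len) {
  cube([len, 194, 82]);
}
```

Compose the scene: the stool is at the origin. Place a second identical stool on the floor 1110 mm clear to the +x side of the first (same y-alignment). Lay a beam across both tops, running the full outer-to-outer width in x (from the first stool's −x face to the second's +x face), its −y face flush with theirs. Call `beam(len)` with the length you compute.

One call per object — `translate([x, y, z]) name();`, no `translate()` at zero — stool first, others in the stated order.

stool();
translate([1467, 0, 0]) stool();
translate([0, 0, 412]) beam(1824);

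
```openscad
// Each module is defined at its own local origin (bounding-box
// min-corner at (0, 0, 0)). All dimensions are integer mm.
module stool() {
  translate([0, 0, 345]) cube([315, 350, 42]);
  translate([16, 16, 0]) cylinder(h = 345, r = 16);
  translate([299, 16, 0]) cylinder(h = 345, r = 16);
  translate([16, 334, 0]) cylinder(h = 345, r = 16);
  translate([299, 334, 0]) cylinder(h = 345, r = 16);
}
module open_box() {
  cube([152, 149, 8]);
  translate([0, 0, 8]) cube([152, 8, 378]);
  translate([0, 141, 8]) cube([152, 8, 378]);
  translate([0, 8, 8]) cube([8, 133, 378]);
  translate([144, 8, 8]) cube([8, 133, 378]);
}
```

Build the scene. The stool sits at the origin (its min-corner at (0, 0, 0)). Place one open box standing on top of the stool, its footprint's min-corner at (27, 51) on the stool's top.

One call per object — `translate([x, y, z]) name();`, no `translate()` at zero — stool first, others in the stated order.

stool();
translate([27, 51, 387]) open_box();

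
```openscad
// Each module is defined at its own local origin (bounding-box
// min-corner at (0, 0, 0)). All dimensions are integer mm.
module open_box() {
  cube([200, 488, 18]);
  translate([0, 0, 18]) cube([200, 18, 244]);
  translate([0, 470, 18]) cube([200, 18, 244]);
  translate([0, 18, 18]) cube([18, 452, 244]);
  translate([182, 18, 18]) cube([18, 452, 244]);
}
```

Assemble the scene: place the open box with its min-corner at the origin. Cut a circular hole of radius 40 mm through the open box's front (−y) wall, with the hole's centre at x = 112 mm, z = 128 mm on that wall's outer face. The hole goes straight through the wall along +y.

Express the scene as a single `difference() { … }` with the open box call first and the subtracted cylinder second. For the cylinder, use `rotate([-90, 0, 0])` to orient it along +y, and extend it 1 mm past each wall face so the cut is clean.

difference() {
  open_box();
  translate([112, -1, 128]) rotate([-90, 0, 0]) cylinder(h = 20, r = 40);
}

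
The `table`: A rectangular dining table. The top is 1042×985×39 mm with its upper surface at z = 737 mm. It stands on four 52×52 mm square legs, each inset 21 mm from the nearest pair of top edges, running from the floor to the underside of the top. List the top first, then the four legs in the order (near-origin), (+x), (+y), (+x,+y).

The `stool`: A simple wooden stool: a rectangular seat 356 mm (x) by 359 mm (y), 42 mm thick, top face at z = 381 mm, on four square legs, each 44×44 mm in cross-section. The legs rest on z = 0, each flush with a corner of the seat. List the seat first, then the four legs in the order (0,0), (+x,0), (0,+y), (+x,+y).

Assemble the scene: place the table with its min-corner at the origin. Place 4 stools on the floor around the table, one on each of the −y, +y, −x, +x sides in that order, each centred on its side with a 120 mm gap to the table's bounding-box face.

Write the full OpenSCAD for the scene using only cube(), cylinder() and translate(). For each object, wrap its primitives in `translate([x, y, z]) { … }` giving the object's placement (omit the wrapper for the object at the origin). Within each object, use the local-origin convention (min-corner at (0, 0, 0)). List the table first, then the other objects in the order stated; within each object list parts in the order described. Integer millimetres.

translate([0, 0, 698]) cube([1042, 985, 39]);
translate([21, 21, 0]) cube([52, 52, 698]);
translate([969, 21, 0]) cube([52, 52, 698]);
translate([21, 912, 0]) cube([52, 52, 698]);
translate([969, 912, 0]) cube([52, 52, 698]);
translate([343, -479, 0]) {
  translate([0, 0, 339]) cube([356, 359, 42]);
  cube([44, 44, 339]);
  translate([312, 0, 0]) cube([44, 44, 339]);
  translate([0, 315, 0]) cube([44, 44, 339]);
  translate([312, 315, 0]) cube([44, 44, 339]);
}
translate([343, 1105, 0]) {
  translate([0, 0, 339]) cube([356, 359, 42]);
  cube([44, 44, 339]);
  translate([312, 0, 0]) cube([44, 44, 339]);
  translate([0, 315, 0]) cube([44, 44, 339]);
  translate([312, 315, 0]) cube([44, 44, 339]);
}
translate([-476, 313, 0]) {
  translate([0, 0, 339]) cube([356, 359, 42]);
  cube([44, 44, 339]);
  translate([312, 0, 0]) cube([44, 44, 339]);
  translate([0, 315, 0]) cube([44, 44, 339]);
  translate([312, 315, 0]) cube([44, 44, 339]);
}
translate([1162, 313, 0]) {
  translate([0, 0, 339]) cube([356, 359, 42]);
  cube([44, 44, 339]);
  translate([312, 0, 0]) cube([44, 44, 339]);
  translate([0, 315, 0]) cube([44, 44, 339]);
  translate([312, 315, 0]) cube([44, 44, 339]);
}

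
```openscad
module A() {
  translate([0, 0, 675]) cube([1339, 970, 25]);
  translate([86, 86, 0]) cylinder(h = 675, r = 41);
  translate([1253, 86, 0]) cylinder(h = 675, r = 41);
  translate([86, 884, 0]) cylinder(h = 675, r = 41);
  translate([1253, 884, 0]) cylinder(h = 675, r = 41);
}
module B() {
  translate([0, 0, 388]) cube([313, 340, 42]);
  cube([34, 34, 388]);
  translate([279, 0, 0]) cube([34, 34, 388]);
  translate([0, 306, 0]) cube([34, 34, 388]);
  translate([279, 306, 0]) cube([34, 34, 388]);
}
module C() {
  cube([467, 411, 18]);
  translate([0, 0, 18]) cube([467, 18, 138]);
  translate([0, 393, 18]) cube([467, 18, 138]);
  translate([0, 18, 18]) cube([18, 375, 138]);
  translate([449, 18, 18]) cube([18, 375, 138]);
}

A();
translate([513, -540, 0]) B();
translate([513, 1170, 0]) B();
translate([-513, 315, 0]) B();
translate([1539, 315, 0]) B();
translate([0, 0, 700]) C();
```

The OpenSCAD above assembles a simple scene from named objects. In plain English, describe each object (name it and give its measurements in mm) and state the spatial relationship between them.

A is a table with a 1339×970 mm rectangular top, 25 mm thick, top surface at z = 700 mm, supported by four round legs of 82 mm diameter, each leg's bounding box inset 45 mm from the nearest pair of top edges, running from the floor.

B is a four-legged stool. The seat is 313×340 mm, 42 mm thick, top at z = 430 mm. It stands on four square legs, each 34×34 mm in cross-section, from z = 0 to the seat underside, each flush with a corner of the seat.

C is an open storage box with external size 467×411×156 mm and wall thickness 18 mm (the base is also 18 mm thick). The base covers the whole footprint; the four walls stand on the base, with the y-facing walls full-width and the x-facing walls fitting between their inner faces.

Four stools sit around the table at the −y, +y, −x, +x sides. The open box is on top of the table.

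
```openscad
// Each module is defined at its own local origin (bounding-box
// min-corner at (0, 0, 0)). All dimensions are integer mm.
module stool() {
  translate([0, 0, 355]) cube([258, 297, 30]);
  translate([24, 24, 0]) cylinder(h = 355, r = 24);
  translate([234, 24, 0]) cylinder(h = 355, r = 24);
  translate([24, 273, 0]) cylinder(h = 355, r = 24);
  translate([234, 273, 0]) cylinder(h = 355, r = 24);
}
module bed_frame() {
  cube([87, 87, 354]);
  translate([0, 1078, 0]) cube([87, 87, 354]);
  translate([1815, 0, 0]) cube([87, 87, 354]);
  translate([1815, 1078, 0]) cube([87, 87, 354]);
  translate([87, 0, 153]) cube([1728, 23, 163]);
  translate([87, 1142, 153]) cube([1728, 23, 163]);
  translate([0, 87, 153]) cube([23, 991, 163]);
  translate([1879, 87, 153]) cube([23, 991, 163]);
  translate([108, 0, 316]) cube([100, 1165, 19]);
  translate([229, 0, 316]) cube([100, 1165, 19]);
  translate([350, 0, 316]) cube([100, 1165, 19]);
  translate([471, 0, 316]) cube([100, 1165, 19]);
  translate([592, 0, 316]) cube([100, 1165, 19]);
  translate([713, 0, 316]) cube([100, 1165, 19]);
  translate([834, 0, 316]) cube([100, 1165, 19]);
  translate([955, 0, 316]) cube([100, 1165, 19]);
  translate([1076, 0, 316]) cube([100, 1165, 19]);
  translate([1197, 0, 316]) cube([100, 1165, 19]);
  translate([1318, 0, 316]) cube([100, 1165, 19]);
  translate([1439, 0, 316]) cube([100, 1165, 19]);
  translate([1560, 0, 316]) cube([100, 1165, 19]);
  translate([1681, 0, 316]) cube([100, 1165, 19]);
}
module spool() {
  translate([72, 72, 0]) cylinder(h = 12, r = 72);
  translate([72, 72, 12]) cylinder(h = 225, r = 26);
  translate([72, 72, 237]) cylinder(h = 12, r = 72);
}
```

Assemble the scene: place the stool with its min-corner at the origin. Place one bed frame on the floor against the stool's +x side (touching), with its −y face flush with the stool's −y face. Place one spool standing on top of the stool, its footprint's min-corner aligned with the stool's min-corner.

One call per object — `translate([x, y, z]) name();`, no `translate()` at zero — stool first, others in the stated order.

stool();
translate([258, 0, 0]) bed_frame();
translate([0, 0, 385]) spool();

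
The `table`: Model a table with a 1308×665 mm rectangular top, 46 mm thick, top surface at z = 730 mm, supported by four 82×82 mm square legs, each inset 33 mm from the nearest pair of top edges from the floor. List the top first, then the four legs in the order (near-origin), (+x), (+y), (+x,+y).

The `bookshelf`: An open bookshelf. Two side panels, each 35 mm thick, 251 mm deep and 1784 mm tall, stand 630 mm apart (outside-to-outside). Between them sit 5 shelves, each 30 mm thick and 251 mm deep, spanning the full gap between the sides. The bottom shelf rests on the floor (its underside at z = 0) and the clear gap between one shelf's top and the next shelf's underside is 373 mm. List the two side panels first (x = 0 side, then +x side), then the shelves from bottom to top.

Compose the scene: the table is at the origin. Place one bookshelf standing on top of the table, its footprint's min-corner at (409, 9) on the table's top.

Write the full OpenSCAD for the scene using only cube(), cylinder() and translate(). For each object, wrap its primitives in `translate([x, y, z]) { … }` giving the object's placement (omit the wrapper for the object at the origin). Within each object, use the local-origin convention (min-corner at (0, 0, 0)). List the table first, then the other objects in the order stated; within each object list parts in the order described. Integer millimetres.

translate([0, 0, 684]) cube([1308, 665, 46]);
translate([33, 33, 0]) cube([82, 82, 684]);
translate([1193, 33, 0]) cube([82, 82, 684]);
translate([33, 550, 0]) cube([82, 82, 684]);
translate([1193, 550, 0]) cube([82, 82, 684]);
translate([409, 9, 730]) {
  cube([35, 251, 1784]);
  translate([595, 0, 0]) cube([35, 251, 1784]);
  translate([35, 0, 0]) cube([560, 251, 30]);
  translate([35, 0, 403]) cube([560, 251, 30]);
  translate([35, 0, 806]) cube([560, 251, 30]);
  translate([35, 0, 1209]) cube([560, 251, 30]);
  translate([35, 0, 1612]) cube([560, 251, 30]);
}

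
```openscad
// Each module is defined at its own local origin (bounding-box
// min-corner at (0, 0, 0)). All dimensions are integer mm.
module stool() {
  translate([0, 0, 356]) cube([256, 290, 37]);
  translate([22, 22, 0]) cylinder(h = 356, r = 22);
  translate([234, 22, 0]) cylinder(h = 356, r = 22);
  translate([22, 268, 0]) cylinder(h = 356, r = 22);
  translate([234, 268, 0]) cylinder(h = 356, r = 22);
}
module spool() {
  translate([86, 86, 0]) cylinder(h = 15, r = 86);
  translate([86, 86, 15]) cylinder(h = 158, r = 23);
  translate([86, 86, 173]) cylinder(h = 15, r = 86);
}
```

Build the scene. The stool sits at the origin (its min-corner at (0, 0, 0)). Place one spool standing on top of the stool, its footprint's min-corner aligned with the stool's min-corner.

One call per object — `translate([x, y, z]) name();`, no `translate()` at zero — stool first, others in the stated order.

stool();
translate([0, 0, 393]) spool();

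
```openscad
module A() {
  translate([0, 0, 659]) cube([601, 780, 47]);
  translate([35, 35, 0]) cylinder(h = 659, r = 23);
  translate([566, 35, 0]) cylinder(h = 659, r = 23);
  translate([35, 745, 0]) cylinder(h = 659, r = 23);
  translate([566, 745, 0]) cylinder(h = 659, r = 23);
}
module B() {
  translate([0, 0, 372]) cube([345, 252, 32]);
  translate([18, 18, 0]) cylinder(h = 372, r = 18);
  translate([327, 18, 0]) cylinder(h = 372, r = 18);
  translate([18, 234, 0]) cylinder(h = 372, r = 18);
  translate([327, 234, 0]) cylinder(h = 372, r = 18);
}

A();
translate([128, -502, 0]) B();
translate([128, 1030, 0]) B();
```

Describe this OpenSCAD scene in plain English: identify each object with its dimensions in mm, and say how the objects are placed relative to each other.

A is a table with a 601×780 mm rectangular top, 47 mm thick, top surface at z = 706 mm, supported by four round legs of 46 mm diameter, each leg's bounding box inset 12 mm from the nearest pair of top edges, running from the floor.

B is a simple wooden stool: a rectangular seat 345 mm (x) by 252 mm (y), 32 mm thick, top face at z = 404 mm, on four round legs, each 36 mm in diameter. The legs rest on z = 0, each leg's axis is inset half a diameter from the nearest pair of seat edges (so the leg's bounding box is flush with the corner).

Two stools sit around the table at the −y, +y sides.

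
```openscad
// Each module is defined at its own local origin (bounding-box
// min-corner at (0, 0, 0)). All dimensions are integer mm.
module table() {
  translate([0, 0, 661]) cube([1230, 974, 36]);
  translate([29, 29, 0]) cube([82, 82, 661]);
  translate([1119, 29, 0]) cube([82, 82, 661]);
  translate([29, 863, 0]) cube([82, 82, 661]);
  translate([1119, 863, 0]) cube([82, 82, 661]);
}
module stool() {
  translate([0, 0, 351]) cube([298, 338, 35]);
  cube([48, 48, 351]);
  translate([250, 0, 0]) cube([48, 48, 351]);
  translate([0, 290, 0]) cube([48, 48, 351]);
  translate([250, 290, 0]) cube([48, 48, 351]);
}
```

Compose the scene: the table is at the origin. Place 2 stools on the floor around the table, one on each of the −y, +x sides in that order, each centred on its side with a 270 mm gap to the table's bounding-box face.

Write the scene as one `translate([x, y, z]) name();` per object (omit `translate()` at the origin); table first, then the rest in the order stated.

table();
translate([466, -608, 0]) stool();
translate([1500, 318, 0]) stool();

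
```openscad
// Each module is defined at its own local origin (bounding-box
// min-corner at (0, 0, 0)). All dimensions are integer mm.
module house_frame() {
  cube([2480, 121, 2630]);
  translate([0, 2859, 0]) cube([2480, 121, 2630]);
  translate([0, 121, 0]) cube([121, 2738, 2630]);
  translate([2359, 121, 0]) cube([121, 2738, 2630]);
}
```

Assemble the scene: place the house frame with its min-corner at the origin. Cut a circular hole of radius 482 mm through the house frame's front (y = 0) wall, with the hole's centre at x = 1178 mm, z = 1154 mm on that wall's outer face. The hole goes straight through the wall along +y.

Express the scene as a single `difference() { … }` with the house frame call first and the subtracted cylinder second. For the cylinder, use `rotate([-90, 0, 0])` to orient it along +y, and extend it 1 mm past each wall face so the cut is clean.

difference() {
  house_frame();
  translate([1178, -1, 1154]) rotate([-90, 0, 0]) cylinder(h = 123, r = 482);
}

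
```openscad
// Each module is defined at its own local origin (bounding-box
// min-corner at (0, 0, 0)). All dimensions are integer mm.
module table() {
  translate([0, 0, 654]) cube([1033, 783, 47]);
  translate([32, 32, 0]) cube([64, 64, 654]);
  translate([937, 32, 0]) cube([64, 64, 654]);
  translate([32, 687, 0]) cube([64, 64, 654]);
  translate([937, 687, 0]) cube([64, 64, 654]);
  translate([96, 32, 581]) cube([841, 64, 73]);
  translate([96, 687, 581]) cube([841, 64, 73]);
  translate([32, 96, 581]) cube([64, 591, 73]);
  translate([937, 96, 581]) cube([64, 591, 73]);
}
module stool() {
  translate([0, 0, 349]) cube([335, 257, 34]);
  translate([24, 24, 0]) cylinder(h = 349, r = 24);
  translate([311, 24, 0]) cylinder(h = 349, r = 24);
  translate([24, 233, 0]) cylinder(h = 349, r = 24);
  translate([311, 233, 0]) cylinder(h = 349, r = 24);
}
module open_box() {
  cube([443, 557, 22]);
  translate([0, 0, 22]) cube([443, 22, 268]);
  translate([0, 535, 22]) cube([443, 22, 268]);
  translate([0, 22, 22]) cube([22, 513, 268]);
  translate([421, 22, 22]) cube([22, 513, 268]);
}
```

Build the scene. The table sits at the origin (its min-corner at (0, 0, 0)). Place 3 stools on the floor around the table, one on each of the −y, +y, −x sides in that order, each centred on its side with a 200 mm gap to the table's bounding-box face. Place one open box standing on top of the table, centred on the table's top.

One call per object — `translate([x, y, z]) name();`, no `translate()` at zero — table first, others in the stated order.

table();
translate([349, -457, 0]) stool();
translate([349, 983, 0]) stool();
translate([-535, 263, 0]) stool();
translate([295, 113, 701]) open_box();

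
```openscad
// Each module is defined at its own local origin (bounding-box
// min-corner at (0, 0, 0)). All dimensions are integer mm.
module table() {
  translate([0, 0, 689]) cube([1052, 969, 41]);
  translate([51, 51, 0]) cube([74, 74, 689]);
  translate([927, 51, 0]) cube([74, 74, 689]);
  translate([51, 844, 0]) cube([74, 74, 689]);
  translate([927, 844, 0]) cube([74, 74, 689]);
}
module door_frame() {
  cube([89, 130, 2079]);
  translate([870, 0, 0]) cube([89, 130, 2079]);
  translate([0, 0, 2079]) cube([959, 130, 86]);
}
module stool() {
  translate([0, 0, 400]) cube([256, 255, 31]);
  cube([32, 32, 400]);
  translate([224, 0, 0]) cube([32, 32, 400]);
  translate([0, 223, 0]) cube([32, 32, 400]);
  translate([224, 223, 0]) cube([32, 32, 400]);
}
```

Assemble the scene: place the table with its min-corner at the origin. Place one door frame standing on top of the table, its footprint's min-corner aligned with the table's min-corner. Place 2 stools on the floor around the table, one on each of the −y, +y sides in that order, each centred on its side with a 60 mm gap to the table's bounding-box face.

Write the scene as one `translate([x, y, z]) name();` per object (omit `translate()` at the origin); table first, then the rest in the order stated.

table();
translate([0, 0, 730]) door_frame();
translate([398, -315, 0]) stool();
translate([398, 1029, 0]) stool();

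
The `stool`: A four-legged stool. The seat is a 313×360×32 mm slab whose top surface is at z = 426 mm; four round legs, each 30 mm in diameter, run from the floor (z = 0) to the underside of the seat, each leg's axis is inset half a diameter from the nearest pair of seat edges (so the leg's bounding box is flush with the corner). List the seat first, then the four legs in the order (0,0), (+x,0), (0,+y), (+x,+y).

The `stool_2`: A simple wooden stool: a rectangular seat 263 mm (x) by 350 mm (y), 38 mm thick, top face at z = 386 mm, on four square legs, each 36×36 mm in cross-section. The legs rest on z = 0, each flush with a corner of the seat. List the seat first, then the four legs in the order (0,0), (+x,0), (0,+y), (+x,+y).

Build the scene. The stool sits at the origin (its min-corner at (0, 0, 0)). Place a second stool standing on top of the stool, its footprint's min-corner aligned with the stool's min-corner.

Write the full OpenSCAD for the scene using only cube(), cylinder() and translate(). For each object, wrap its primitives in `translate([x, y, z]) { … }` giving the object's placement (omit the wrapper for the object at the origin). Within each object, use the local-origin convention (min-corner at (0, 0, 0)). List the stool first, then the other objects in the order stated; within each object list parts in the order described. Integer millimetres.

translate([0, 0, 394]) cube([313, 360, 32]);
translate([15, 15, 0]) cylinder(h = 394, r = 15);
translate([298, 15, 0]) cylinder(h = 394, r = 15);
translate([15, 345, 0]) cylinder(h = 394, r = 15);
translate([298, 345, 0]) cylinder(h = 394, r = 15);
translate([0, 0, 426]) {
  translate([0, 0, 348]) cube([263, 350, 38]);
  cube([36, 36, 348]);
  translate([227, 0, 0]) cube([36, 36, 348]);
  translate([0, 314, 0]) cube([36, 36, 348]);
  translate([227, 314, 0]) cube([36, 36, 348]);
}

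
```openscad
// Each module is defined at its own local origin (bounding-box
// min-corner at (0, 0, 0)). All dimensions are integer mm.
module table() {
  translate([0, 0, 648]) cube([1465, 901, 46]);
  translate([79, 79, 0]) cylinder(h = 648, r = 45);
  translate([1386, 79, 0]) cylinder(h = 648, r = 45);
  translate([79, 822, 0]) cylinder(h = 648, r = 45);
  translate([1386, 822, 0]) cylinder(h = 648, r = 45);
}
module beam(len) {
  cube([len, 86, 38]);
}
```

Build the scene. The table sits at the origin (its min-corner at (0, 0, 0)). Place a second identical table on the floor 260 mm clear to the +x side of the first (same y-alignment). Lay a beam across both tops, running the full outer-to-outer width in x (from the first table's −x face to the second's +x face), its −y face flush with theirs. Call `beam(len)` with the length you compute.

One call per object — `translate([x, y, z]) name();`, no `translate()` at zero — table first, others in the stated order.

table();
translate([1725, 0, 0]) table();
translate([0, 0, 694]) beam(3190);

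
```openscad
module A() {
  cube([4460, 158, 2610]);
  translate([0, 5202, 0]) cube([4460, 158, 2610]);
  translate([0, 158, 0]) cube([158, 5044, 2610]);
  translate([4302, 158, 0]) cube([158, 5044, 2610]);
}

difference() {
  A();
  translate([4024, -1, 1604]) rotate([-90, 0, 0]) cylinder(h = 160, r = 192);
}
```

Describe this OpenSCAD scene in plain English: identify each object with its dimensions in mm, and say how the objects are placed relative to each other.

A is a box-shaped house frame (walls only): outside footprint 4460×5360 mm, wall height 2610 mm, wall thickness 158 mm. The two y-facing walls run the full x-width; the two x-facing walls fit between the inner faces of the y-facing walls.

The house frame has a circular hole of radius 192 mm through its front wall, centred at (x = 4024, z = 1604).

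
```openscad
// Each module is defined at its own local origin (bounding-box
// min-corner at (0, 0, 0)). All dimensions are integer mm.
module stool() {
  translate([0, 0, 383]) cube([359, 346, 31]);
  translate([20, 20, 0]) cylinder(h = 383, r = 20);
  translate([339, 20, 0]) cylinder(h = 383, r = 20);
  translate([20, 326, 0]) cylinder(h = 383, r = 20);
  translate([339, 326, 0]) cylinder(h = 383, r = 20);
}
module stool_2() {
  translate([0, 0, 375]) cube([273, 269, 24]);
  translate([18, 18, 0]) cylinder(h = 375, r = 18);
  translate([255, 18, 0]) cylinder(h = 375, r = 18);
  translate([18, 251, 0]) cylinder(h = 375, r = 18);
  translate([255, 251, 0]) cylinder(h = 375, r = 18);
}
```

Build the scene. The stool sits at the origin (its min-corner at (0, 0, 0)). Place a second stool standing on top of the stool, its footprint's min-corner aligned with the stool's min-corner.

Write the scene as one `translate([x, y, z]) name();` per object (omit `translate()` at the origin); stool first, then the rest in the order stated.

stool();
translate([0, 0, 414]) stool_2();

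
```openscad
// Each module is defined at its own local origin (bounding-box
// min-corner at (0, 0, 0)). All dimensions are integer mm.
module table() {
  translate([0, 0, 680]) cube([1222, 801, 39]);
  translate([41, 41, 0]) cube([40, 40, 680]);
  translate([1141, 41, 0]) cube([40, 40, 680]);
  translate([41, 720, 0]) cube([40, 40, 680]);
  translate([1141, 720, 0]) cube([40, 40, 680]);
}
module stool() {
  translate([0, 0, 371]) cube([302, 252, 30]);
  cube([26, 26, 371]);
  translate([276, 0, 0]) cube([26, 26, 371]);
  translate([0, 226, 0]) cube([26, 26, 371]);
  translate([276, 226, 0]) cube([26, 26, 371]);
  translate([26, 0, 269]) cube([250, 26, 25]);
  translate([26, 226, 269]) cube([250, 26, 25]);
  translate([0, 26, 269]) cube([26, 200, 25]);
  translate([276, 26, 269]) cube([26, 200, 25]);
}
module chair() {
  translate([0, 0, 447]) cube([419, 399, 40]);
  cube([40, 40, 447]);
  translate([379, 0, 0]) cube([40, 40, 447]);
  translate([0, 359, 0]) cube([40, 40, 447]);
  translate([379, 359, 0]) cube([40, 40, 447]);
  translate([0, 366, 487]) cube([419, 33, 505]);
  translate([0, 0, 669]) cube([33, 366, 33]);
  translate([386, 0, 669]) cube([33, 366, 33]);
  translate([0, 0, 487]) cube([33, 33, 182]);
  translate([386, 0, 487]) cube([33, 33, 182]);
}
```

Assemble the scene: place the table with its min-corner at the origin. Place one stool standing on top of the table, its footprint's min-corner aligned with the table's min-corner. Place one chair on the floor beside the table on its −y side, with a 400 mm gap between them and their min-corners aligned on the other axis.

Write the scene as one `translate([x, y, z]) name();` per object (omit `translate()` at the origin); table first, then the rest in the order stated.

table();
translate([0, 0, 719]) stool();
translate([0, -799, 0]) chair();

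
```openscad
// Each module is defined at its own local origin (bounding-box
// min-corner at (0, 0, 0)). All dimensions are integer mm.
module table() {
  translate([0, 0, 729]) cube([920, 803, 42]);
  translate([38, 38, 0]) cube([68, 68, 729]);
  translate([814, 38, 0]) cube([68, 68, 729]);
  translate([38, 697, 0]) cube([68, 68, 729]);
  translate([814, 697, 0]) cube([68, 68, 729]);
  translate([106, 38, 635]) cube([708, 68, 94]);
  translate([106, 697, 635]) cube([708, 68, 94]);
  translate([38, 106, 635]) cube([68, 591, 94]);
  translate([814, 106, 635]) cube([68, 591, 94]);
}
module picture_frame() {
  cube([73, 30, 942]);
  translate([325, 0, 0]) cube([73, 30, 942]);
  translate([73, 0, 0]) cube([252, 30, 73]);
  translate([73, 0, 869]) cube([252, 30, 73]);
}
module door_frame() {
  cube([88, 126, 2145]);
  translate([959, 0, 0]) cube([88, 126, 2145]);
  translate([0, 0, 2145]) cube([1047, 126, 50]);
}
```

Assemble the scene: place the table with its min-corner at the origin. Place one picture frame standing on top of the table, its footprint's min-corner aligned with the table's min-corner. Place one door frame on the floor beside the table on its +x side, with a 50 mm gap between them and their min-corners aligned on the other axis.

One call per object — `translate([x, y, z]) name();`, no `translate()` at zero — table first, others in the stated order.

table();
translate([0, 0, 771]) picture_frame();
translate([970, 0, 0]) door_frame();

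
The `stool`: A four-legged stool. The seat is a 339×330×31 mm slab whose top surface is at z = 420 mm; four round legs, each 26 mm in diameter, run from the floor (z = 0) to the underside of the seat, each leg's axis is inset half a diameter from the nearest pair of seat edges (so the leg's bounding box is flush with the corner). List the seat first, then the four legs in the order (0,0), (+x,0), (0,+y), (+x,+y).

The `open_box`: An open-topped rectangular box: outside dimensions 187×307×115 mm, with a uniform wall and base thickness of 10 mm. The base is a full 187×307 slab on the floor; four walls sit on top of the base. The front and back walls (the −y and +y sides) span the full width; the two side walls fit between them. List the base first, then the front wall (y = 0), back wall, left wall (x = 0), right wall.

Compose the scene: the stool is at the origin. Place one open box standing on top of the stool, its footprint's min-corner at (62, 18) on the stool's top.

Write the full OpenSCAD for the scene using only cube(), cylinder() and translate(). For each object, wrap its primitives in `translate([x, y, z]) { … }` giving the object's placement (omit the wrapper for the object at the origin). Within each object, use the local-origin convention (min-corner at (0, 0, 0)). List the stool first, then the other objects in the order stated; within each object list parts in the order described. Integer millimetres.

translate([0, 0, 389]) cube([339, 330, 31]);
translate([13, 13, 0]) cylinder(h = 389, r = 13);
translate([326, 13, 0]) cylinder(h = 389, r = 13);
translate([13, 317, 0]) cylinder(h = 389, r = 13);
translate([326, 317, 0]) cylinder(h = 389, r = 13);
translate([62, 18, 420]) {
  cube([187, 307, 10]);
  translate([0, 0, 10]) cube([187, 10, 105]);
  translate([0, 297, 10]) cube([187, 10, 105]);
  translate([0, 10, 10]) cube([10, 287, 105]);
  translate([177, 10, 10]) cube([10, 287, 105]);
}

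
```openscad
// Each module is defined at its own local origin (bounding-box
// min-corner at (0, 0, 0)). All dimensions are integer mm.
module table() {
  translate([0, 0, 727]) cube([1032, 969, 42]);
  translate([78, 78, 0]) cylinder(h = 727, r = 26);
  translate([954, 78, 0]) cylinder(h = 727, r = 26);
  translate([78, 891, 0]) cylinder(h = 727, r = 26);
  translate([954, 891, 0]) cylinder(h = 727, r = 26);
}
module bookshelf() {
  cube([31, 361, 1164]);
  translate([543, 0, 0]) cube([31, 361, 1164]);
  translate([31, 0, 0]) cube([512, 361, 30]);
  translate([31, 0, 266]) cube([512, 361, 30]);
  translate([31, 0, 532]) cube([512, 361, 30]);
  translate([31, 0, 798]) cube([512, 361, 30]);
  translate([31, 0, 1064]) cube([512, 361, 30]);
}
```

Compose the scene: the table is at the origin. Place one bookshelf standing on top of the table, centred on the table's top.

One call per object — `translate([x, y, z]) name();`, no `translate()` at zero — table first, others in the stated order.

table();
translate([229, 304, 769]) bookshelf();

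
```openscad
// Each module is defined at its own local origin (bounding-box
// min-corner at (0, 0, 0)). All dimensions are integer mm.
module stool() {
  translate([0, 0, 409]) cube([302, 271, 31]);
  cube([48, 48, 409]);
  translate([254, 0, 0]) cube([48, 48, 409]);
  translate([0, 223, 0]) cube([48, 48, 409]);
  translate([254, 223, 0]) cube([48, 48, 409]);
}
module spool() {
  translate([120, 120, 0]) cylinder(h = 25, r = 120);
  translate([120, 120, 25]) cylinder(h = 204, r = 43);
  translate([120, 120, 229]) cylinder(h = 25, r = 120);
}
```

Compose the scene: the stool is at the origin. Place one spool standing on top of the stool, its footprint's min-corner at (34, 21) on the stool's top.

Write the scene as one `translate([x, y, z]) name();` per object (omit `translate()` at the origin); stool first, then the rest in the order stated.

stool();
translate([34, 21, 440]) spool();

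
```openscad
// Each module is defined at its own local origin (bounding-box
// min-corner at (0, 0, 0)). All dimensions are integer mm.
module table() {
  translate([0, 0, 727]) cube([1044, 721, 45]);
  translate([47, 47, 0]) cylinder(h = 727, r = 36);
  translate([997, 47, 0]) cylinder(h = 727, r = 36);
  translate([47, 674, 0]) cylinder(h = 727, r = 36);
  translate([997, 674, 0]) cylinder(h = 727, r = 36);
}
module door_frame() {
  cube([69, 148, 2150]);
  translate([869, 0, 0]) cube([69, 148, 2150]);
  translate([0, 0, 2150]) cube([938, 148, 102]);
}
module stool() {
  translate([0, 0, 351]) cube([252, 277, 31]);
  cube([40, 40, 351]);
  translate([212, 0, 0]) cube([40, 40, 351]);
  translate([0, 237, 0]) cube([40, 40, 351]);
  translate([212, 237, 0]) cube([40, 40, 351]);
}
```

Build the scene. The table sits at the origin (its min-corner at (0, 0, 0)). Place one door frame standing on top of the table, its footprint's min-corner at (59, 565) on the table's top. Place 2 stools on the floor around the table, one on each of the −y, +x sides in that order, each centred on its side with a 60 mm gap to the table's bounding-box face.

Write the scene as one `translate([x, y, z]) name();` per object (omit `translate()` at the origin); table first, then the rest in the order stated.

table();
translate([59, 565, 772]) door_frame();
translate([396, -337, 0]) stool();
translate([1104, 222, 0]) stool();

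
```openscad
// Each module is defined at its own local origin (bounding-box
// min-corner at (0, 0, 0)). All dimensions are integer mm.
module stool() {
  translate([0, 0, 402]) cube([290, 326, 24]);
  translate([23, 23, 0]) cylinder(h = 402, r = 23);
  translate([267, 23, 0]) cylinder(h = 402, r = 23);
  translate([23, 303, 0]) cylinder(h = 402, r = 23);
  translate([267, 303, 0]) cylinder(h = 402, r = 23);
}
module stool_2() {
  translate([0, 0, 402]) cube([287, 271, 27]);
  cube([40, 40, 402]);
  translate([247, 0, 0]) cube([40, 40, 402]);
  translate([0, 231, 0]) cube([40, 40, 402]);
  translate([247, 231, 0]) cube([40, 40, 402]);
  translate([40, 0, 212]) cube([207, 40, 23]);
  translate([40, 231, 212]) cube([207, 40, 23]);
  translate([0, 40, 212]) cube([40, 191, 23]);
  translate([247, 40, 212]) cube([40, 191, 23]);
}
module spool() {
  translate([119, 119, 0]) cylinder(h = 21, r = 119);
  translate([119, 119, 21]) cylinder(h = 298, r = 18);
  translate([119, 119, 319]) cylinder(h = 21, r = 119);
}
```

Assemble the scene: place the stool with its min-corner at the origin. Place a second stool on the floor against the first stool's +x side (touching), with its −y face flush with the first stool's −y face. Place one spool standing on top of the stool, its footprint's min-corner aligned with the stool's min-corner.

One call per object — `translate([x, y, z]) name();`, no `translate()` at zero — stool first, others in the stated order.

stool();
translate([290, 0, 0]) stool_2();
translate([0, 0, 426]) spool();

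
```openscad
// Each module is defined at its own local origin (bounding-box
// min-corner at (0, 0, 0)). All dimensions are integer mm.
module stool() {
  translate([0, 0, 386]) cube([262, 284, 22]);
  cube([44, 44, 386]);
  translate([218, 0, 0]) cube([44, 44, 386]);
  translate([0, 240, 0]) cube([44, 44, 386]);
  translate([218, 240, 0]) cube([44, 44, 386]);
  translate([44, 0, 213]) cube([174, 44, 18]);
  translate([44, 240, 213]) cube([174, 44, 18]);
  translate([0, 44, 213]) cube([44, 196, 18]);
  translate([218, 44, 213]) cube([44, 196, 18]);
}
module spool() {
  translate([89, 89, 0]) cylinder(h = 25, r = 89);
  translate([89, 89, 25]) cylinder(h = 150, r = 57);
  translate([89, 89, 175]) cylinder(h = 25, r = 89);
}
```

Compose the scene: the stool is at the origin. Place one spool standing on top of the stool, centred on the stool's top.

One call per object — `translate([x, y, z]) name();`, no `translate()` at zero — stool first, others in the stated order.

stool();
translate([42, 53, 408]) spool();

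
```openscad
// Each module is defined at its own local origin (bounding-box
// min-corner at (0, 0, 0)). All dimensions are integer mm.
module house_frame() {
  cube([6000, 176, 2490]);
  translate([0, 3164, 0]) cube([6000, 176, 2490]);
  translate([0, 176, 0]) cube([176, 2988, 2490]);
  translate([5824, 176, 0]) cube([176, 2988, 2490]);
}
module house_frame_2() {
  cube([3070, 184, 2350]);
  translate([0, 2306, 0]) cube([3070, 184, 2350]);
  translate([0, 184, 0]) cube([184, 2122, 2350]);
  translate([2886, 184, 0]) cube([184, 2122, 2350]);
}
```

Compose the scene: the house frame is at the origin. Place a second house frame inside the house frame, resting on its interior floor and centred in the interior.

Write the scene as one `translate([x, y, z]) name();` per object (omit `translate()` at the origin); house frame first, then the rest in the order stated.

house_frame();
translate([1465, 425, 0]) house_frame_2();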